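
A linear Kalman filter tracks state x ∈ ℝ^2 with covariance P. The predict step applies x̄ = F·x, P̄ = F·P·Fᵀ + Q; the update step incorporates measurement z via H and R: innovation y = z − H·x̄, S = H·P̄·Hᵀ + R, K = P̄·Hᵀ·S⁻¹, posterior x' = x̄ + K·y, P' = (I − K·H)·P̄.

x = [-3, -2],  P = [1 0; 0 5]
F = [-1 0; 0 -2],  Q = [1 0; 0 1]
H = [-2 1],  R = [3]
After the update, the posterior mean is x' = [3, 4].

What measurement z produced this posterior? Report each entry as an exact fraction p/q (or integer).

x̄ = F·x = [3, 4]
P̄ = F·P·Fᵀ + Q = [2 0; 0 21]
S = H·P̄·Hᵀ + R = [32]
K = P̄·Hᵀ·S⁻¹ = [-1/8; 21/32]
x' − x̄ = [0, 0] = K·y
y = (KᵀK)⁻¹·Kᵀ·(x' − x̄) = [0]
z = y + H·x̄ = [0] + [-2] = [-2]

z = [-2]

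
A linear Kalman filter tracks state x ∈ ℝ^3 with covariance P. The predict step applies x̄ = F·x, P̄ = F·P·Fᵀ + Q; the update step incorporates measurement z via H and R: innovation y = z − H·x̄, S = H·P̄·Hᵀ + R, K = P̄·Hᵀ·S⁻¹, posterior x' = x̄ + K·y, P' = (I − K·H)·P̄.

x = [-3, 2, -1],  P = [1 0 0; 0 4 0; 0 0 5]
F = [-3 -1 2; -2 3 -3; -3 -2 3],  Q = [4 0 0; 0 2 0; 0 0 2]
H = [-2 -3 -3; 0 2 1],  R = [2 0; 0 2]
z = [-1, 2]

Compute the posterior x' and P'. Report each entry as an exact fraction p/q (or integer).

x̄ = F·x = [5, 15, 2]
P̄ = F·P·Fᵀ + Q = [37 -36 47; -36 87 -63; 47 -63 72]
y = z − H·x̄ = [60, -30]
S = H·P̄·Hᵀ + R = [579 -121; -121 170]
K = P̄·Hᵀ·S⁻¹ = [-21215/83789 -27422/83789; 13431/83789 64269/83789; -27104/83789 -45907/83789]
x' = x̄ + K·y = [-31295/83789, 134625/83789, -81452/83789]
P' = (I − K·H)·P̄ = [144638/83789 27438/83789 -109720/83789; 27438/83789 155784/83789 -183030/83789; -109720/83789 -183030/83789 274246/83789]

x' = [-31295/83789, 134625/83789, -81452/83789]
P' = [144638/83789 27438/83789 -109720/83789; 27438/83789 155784/83789 -183030/83789; -109720/83789 -183030/83789 274246/83789]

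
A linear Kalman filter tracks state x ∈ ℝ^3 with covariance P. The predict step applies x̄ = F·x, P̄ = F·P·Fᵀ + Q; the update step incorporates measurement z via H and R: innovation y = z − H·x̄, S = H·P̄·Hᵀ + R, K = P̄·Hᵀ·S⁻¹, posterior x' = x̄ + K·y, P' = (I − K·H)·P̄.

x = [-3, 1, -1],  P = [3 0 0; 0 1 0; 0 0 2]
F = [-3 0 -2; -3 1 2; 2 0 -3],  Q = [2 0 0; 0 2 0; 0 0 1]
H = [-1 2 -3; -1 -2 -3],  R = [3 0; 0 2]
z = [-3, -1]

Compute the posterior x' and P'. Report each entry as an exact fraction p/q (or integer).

x' = [5031/4814, -34989/91466, 31551/91466]
P' = [37727/4814 1543/4814 -12081/4814; 1543/4814 28223/91466 -13647/91466; -12081/4814 -13647/91466 86009/91466]

x̄ = F·x = [11, 8, -3]
P̄ = F·P·Fᵀ + Q = [37 19 -6; 19 38 -30; -6 -30 31]
y = z − H·x̄ = [-17, 17]
S = H·P̄·Hᵀ + R = [719 128; 128 150]
K = P̄·Hᵀ·S⁻¹ = [267/2407 -2285/4814; 11345/45733 -22411/91466; -9297/45733 -597/91466]
x' = x̄ + K·y = [5031/4814, -34989/91466, 31551/91466]
P' = (I − K·H)·P̄ = [37727/4814 1543/4814 -12081/4814; 1543/4814 28223/91466 -13647/91466; -12081/4814 -13647/91466 86009/91466]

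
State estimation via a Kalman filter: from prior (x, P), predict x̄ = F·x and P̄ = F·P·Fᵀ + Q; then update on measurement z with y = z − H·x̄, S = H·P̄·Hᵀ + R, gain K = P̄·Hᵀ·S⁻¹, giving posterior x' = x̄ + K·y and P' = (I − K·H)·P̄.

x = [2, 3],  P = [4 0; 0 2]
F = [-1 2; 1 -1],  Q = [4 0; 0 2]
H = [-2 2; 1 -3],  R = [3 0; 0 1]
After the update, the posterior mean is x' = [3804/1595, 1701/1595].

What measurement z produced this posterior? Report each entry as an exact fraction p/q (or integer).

x̄ = F·x = [4, -1]
P̄ = F·P·Fᵀ + Q = [16 -8; -8 8]
S = H·P̄·Hᵀ + R = [163 -144; -144 137]
K = P̄·Hᵀ·S⁻¹ = [-816/1595 -392/1595; -224/1595 -608/1595]
x' − x̄ = [-2576/1595, 3296/1595] = K·y
y = (KᵀK)⁻¹·Kᵀ·(x' − x̄) = [7, -8]
z = y + H·x̄ = [7, -8] + [-10, 7] = [-3, -1]

z = [-3, -1]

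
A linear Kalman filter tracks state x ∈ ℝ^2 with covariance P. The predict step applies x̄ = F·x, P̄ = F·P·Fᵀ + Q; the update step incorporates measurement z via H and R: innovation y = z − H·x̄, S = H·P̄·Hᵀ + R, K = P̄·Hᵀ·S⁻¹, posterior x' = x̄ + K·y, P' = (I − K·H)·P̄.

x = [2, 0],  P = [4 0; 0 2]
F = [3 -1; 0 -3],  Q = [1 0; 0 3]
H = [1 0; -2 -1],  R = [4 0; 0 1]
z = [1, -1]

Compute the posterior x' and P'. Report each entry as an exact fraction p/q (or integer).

x' = [987/815, -453/326]
P' = [1644/815 -624/163; -624/163 2679/326]

x̄ = F·x = [6, 0]
P̄ = F·P·Fᵀ + Q = [39 6; 6 21]
y = z − H·x̄ = [-5, 11]
S = H·P̄·Hᵀ + R = [43 -84; -84 202]
K = P̄·Hᵀ·S⁻¹ = [411/815 -168/815; -156/163 -183/326]
x' = x̄ + K·y = [987/815, -453/326]
P' = (I − K·H)·P̄ = [1644/815 -624/163; -624/163 2679/326]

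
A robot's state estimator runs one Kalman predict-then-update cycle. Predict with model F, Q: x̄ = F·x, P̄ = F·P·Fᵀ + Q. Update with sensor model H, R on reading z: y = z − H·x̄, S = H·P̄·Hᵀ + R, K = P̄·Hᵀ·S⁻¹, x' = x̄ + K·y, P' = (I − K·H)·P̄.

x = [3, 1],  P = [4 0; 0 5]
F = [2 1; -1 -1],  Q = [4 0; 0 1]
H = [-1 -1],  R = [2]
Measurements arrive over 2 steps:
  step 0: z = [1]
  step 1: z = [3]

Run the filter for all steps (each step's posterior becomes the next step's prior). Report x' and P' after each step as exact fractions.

step 0: x̄ = F·x = [7, -4]
step 0: P̄ = F·P·Fᵀ + Q = [25 -13; -13 10]
step 0: y = z − H·x̄ = [4]
step 0: S = H·P̄·Hᵀ + R = [11]
step 0: K = P̄·Hᵀ·S⁻¹ = [-12/11; 3/11]
step 0: x' = x̄ + K·y = [29/11, -32/11]
step 0: P' = (I − K·H)·P̄ = [131/11 -107/11; -107/11 101/11]
step 1: x̄ = F·x = [26/11, 3/11]
step 1: P̄ = F·P·Fᵀ + Q = [241/11 -42/11; -42/11 29/11]
step 1: y = z − H·x̄ = [62/11]
step 1: S = H·P̄·Hᵀ + R = [208/11]
step 1: K = P̄·Hᵀ·S⁻¹ = [-199/208; 1/16]
step 1: x' = x̄ + K·y = [-315/104, 5/8]
step 1: P' = (I − K·H)·P̄ = [957/208 -43/16; -43/16 41/16]

step 0: x' = [29/11, -32/11], P' = [131/11 -107/11; -107/11 101/11]
step 1: x' = [-315/104, 5/8], P' = [957/208 -43/16; -43/16 41/16]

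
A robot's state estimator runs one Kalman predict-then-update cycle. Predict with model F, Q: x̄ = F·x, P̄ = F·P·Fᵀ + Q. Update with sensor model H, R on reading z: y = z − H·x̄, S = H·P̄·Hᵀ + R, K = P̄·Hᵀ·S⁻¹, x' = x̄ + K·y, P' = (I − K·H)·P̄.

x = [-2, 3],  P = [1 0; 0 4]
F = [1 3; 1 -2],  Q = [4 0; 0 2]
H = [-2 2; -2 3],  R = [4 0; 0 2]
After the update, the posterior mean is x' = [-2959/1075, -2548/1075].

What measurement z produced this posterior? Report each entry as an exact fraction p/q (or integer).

x̄ = F·x = [7, -8]
P̄ = F·P·Fᵀ + Q = [41 -23; -23 19]
S = H·P̄·Hᵀ + R = [428 508; 508 613]
K = P̄·Hᵀ·S⁻¹ = [-439/1075 99/1075; -208/1075 353/1075]
x' − x̄ = [-10484/1075, 6052/1075] = K·y
y = (KᵀK)⁻¹·Kᵀ·(x' − x̄) = [32, 36]
z = y + H·x̄ = [32, 36] + [-30, -38] = [2, -2]

z = [2, -2]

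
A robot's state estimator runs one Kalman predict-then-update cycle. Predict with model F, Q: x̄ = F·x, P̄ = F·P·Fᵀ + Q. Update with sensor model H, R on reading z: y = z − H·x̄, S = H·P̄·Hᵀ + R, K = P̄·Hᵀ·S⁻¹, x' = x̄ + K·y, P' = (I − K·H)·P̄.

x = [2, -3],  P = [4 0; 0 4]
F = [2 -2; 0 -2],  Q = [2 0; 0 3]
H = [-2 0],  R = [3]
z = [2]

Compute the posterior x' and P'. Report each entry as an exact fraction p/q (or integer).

x' = [-106/139, 130/139]
P' = [102/139 48/139; 48/139 1617/139]

x̄ = F·x = [10, 6]
P̄ = F·P·Fᵀ + Q = [34 16; 16 19]
y = z − H·x̄ = [22]
S = H·P̄·Hᵀ + R = [139]
K = P̄·Hᵀ·S⁻¹ = [-68/139; -32/139]
x' = x̄ + K·y = [-106/139, 130/139]
P' = (I − K·H)·P̄ = [102/139 48/139; 48/139 1617/139]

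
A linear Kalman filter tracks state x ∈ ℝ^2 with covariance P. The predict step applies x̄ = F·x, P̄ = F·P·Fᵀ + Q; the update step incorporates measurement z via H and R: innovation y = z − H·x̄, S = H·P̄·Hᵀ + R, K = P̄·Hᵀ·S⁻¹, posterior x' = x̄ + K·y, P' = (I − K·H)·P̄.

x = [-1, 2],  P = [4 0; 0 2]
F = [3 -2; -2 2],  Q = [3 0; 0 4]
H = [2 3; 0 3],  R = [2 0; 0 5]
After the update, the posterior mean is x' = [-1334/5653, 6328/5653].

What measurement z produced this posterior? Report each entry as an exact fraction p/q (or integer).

x̄ = F·x = [-7, 6]
P̄ = F·P·Fᵀ + Q = [47 -32; -32 28]
S = H·P̄·Hᵀ + R = [58 60; 60 257]
K = P̄·Hᵀ·S⁻¹ = [2623/5653 -2724/5653; 50/5653 1836/5653]
x' − x̄ = [38237/5653, -27590/5653] = K·y
y = (KᵀK)⁻¹·Kᵀ·(x' − x̄) = [-1, -15]
z = y + H·x̄ = [-1, -15] + [4, 18] = [3, 3]

z = [3, 3]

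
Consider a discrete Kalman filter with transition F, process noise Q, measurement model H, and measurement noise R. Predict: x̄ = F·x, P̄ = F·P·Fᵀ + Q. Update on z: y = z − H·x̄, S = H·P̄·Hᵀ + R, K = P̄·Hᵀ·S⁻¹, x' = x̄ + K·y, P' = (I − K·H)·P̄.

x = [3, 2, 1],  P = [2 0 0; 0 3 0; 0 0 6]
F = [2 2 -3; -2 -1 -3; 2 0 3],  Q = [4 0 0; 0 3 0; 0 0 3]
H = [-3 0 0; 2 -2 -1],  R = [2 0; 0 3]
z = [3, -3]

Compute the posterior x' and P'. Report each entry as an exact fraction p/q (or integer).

x' = [-14437/13679, -32533/13679, 67977/13679]
P' = [3010/13679 4994/13679 -4151/13679; 4994/13679 90796/13679 -141832/13679; -4151/13679 -141832/13679 254905/13679]

x̄ = F·x = [7, -11, 9]
P̄ = F·P·Fᵀ + Q = [78 40 -46; 40 68 -62; -46 -62 65]
y = z − H·x̄ = [24, -30]
S = H·P̄·Hᵀ + R = [704 -366; -366 268]
K = P̄·Hᵀ·S⁻¹ = [-4515/13679 61/13679; -7491/13679 -9924/13679; 12453/27358 6819/13679]
x' = x̄ + K·y = [-14437/13679, -32533/13679, 67977/13679]
P' = (I − K·H)·P̄ = [3010/13679 4994/13679 -4151/13679; 4994/13679 90796/13679 -141832/13679; -4151/13679 -141832/13679 254905/13679]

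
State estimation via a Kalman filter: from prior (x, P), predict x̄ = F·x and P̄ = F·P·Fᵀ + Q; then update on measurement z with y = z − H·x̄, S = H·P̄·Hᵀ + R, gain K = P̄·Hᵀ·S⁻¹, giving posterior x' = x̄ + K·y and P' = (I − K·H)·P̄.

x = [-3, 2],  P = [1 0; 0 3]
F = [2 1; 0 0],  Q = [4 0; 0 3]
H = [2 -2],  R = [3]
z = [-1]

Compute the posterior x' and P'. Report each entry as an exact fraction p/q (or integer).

x' = [-82/59, -42/59]
P' = [165/59 132/59; 132/59 141/59]

x̄ = F·x = [-4, 0]
P̄ = F·P·Fᵀ + Q = [11 0; 0 3]
y = z − H·x̄ = [7]
S = H·P̄·Hᵀ + R = [59]
K = P̄·Hᵀ·S⁻¹ = [22/59; -6/59]
x' = x̄ + K·y = [-82/59, -42/59]
P' = (I − K·H)·P̄ = [165/59 132/59; 132/59 141/59]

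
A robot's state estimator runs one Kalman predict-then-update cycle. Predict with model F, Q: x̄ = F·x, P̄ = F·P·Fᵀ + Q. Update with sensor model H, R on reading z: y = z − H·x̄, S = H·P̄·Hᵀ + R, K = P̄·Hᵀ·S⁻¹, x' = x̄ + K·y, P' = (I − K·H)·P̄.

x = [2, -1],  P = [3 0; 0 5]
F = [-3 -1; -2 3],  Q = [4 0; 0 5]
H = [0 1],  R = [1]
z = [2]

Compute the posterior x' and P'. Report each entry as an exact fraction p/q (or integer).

x' = [-32/7, 13/7]
P' = [251/7 1/21; 1/21 62/63]

x̄ = F·x = [-5, -7]
P̄ = F·P·Fᵀ + Q = [36 3; 3 62]
y = z − H·x̄ = [9]
S = H·P̄·Hᵀ + R = [63]
K = P̄·Hᵀ·S⁻¹ = [1/21; 62/63]
x' = x̄ + K·y = [-32/7, 13/7]
P' = (I − K·H)·P̄ = [251/7 1/21; 1/21 62/63]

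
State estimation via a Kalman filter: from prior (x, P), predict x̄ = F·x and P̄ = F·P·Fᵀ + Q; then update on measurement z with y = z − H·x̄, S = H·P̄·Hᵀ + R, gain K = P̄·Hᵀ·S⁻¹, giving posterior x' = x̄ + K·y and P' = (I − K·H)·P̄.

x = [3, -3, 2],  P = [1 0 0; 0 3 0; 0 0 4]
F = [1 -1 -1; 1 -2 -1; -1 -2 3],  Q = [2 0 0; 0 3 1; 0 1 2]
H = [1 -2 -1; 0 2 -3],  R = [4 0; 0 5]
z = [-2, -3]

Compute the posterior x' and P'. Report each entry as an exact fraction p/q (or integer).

x' = [20105/8184, 289/186, 16433/8184]
P' = [214925/49104 2173/1116 54533/49104; 2173/1116 406/279 781/1116; 54533/49104 781/1116 41021/49104]

x̄ = F·x = [4, 7, 9]
P̄ = F·P·Fᵀ + Q = [10 11 -7; 11 20 0; -7 0 51]
y = z − H·x̄ = [17, 10]
S = H·P̄·Hᵀ + R = [115 116; 116 544]
K = P̄·Hᵀ·S⁻¹ = [-1927/12276 5525/49104; -116/279 181/1116; -3451/12276 -10867/49104]
x' = x̄ + K·y = [20105/8184, 289/186, 16433/8184]
P' = (I − K·H)·P̄ = [214925/49104 2173/1116 54533/49104; 2173/1116 406/279 781/1116; 54533/49104 781/1116 41021/49104]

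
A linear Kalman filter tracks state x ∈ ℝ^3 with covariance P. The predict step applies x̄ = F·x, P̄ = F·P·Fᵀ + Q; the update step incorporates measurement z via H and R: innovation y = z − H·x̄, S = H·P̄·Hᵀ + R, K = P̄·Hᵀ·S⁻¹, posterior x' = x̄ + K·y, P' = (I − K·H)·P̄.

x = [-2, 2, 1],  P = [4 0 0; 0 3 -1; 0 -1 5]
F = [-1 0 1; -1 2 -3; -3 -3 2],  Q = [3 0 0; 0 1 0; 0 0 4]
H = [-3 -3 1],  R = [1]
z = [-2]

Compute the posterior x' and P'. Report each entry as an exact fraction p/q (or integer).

x̄ = F·x = [3, 3, 2]
P̄ = F·P·Fᵀ + Q = [12 -13 25; -13 74 -49; 25 -49 99]
y = z − H·x̄ = [14]
S = H·P̄·Hᵀ + R = [784]
K = P̄·Hᵀ·S⁻¹ = [1/28; -29/98; 171/784]
x' = x̄ + K·y = [7/2, -8/7, 283/56]
P' = (I − K·H)·P̄ = [11 -33/7 529/28; -33/7 262/49 157/98; 529/28 157/98 48375/784]

x' = [7/2, -8/7, 283/56]
P' = [11 -33/7 529/28; -33/7 262/49 157/98; 529/28 157/98 48375/784]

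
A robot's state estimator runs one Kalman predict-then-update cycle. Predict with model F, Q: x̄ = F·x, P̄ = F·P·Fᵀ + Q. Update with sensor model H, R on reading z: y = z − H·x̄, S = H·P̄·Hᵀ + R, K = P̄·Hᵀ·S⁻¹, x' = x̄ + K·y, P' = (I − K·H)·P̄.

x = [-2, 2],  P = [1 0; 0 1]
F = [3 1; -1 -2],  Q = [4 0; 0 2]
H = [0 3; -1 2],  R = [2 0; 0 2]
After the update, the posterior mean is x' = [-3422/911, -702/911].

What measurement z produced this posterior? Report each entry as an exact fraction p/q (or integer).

z = [-2, 2]

x̄ = F·x = [-4, -2]
P̄ = F·P·Fᵀ + Q = [14 -5; -5 7]
S = H·P̄·Hᵀ + R = [65 57; 57 64]
K = P̄·Hᵀ·S⁻¹ = [408/911 -705/911; 261/911 38/911]
x' − x̄ = [222/911, 1120/911] = K·y
y = (KᵀK)⁻¹·Kᵀ·(x' − x̄) = [4, 2]
z = y + H·x̄ = [4, 2] + [-6, 0] = [-2, 2]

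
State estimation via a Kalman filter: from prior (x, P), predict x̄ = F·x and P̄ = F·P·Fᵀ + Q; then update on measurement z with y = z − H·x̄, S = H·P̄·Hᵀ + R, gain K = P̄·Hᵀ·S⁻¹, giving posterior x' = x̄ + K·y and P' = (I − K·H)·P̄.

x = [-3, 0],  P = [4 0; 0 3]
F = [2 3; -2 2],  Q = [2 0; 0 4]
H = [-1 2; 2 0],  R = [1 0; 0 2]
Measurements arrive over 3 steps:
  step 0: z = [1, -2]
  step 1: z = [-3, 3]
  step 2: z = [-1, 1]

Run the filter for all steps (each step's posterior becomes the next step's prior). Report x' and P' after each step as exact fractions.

step 0: x' = [-11877/11744, 251/5872], P' = [5789/11744 1437/5872; 1437/5872 1085/2936]
step 1: x' = [541274/369819, -637393/986184], P' = [172366/369819 27416/123273; 27416/123273 56743/164364]
step 2: x' = [497024051/1401856898, -345323421/700928449], P' = [325719359/700928449 155377714/700928449; 155377714/700928449 241679920/700928449]

step 0: x̄ = F·x = [-6, 6]
step 0: P̄ = F·P·Fᵀ + Q = [45 2; 2 32]
step 0: y = z − H·x̄ = [-17, 10]
step 0: S = H·P̄·Hᵀ + R = [166 -82; -82 182]
step 0: K = P̄·Hᵀ·S⁻¹ = [-41/11744 5789/11744; 2903/5872 1437/5872]
step 0: x' = x̄ + K·y = [-11877/11744, 251/5872]
step 0: P' = (I − K·H)·P̄ = [5789/11744 1437/5872; 1437/5872 1085/2936]
step 1: x̄ = F·x = [-2781/1468, 12379/5872]
step 1: P̄ = F·P·Fᵀ + Q = [3756/367 -179/734; -179/734 16125/2936]
step 1: y = z − H·x̄ = [-26749/2936, 4983/734]
step 1: S = H·P̄·Hᵀ + R = [25087/734 -7870/367; -7870/367 15758/367]
step 1: K = P̄·Hᵀ·S⁻¹ = [-7870/369819 172366/369819; 115397/246546 27416/123273]
step 1: x' = x̄ + K·y = [541274/369819, -637393/986184]
step 1: P' = (I − K·H)·P̄ = [172366/369819 27416/123273; 27416/123273 56743/164364]
step 2: x̄ = F·x = [2923847/2958552, -6242371/1479276]
step 2: P̄ = F·P·Fᵀ + Q = [14260495/1479276 -175859/739638; -175859/739638 2021443/369819]
step 2: y = z − H·x̄ = [2770531/328728, -1444571/1479276]
step 2: S = H·P̄·Hᵀ + R = [1832953/54788 -1662659/82182; -1662659/82182 15000133/369819]
step 2: K = P̄·Hᵀ·S⁻¹ = [-14963931/700928449 325719359/700928449; 327982126/700928449 155377714/700928449]
step 2: x' = x̄ + K·y = [497024051/1401856898, -345323421/700928449]
step 2: P' = (I − K·H)·P̄ = [325719359/700928449 155377714/700928449; 155377714/700928449 241679920/700928449]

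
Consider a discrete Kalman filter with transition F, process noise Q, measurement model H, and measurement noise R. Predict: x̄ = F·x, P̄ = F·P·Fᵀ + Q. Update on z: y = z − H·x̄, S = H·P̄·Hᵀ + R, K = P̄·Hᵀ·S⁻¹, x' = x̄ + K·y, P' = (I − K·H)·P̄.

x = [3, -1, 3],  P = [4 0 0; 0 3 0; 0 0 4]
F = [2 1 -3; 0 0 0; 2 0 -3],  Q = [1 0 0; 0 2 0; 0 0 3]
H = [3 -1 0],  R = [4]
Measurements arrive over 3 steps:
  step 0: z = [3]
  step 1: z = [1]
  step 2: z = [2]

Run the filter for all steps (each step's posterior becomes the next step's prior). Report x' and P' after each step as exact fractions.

step 0: x' = [16/17, -1/17, 27/17], P' = [56/85 56/85 52/85; 56/85 508/255 52/85; 52/85 52/85 619/85]
step 1: x' = [7256/24273, -835/24273, 1241/5394], P' = [16012/24273 16012/24273 1709/2697; 16012/24273 48376/24273 1709/2697; 1709/2697 1709/2697 11693/1798]
step 2: x' = [1788680/2721537, -25678/2721537, 198825/302393], P' = [199198/302393 199198/302393 1714742/2721537; 199198/302393 1807166/907179 1714742/2721537; 1714742/2721537 1714742/2721537 5888198/907179]

step 0: x̄ = F·x = [-4, 0, -3]
step 0: P̄ = F·P·Fᵀ + Q = [56 0 52; 0 2 0; 52 0 55]
step 0: y = z − H·x̄ = [15]
step 0: S = H·P̄·Hᵀ + R = [510]
step 0: K = P̄·Hᵀ·S⁻¹ = [28/85; -1/255; 26/85]
step 0: x' = x̄ + K·y = [16/17, -1/17, 27/17]
step 0: P' = (I − K·H)·P̄ = [56/85 56/85 52/85; 56/85 508/255 52/85; 52/85 52/85 619/85]
step 1: x̄ = F·x = [-50/17, 0, -49/17]
step 1: P̄ = F·P·Fᵀ + Q = [16012/255 0 5127/85; 0 2 0; 5127/85 0 5426/85]
step 1: y = z − H·x̄ = [167/17]
step 1: S = H·P̄·Hᵀ + R = [48546/85]
step 1: K = P̄·Hᵀ·S⁻¹ = [8006/24273; -85/24273; 1709/5394]
step 1: x' = x̄ + K·y = [7256/24273, -835/24273, 1241/5394]
step 1: P' = (I − K·H)·P̄ = [16012/24273 16012/24273 1709/2697; 16012/24273 48376/24273 1709/2697; 1709/2697 1709/2697 11693/1798]
step 2: x̄ = F·x = [-2051/16182, 0, -4483/48546]
step 2: P̄ = F·P·Fᵀ + Q = [99599/1798 0 857371/16182; 0 2 0; 857371/16182 0 2745989/48546]
step 2: y = z − H·x̄ = [12839/5394]
step 2: S = H·P̄·Hᵀ + R = [907179/1798]
step 2: K = P̄·Hᵀ·S⁻¹ = [99599/302393; -3596/907179; 857371/2721537]
step 2: x' = x̄ + K·y = [1788680/2721537, -25678/2721537, 198825/302393]
step 2: P' = (I − K·H)·P̄ = [199198/302393 199198/302393 1714742/2721537; 199198/302393 1807166/907179 1714742/2721537; 1714742/2721537 1714742/2721537 5888198/907179]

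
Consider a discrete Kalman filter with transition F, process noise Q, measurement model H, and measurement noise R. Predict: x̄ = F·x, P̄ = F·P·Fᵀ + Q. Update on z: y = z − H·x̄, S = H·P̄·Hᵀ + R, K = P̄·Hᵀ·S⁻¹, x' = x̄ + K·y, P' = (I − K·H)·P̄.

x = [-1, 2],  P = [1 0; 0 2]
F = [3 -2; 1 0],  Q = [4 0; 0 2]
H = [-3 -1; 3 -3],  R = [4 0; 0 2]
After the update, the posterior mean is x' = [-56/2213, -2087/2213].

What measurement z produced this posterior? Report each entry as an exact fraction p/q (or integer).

z = [1, 3]

x̄ = F·x = [-7, -1]
P̄ = F·P·Fᵀ + Q = [21 3; 3 3]
S = H·P̄·Hᵀ + R = [214 -162; -162 164]
K = P̄·Hᵀ·S⁻¹ = [-519/2213 216/2213; -492/2213 -486/2213]
x' − x̄ = [15435/2213, 126/2213] = K·y
y = (KᵀK)⁻¹·Kᵀ·(x' − x̄) = [-21, 21]
z = y + H·x̄ = [-21, 21] + [22, -18] = [1, 3]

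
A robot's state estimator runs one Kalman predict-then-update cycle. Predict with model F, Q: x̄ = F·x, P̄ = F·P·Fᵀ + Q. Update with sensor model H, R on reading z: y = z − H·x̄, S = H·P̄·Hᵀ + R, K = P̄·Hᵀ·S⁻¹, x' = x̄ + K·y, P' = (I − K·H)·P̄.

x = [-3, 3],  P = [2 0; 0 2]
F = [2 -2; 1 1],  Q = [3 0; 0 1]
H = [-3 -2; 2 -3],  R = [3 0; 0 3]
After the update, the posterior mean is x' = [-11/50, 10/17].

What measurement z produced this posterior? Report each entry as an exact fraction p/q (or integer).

x̄ = F·x = [-12, 0]
P̄ = F·P·Fᵀ + Q = [19 0; 0 5]
S = H·P̄·Hᵀ + R = [194 -84; -84 124]
K = P̄·Hᵀ·S⁻¹ = [-57/250 19/125; -5/34 -15/68]
x' − x̄ = [589/50, 10/17] = K·y
y = (KᵀK)⁻¹·Kᵀ·(x' − x̄) = [-37, 22]
z = y + H·x̄ = [-37, 22] + [36, -24] = [-1, -2]

z = [-1, -2]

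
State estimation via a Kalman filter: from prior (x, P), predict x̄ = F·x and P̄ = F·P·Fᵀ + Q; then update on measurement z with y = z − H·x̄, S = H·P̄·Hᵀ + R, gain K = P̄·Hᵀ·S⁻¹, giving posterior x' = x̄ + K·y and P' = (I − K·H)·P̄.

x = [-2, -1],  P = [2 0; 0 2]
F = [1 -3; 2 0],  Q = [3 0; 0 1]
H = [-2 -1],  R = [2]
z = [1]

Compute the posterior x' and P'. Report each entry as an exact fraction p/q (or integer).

x̄ = F·x = [1, -4]
P̄ = F·P·Fᵀ + Q = [23 4; 4 9]
y = z − H·x̄ = [-1]
S = H·P̄·Hᵀ + R = [119]
K = P̄·Hᵀ·S⁻¹ = [-50/119; -1/7]
x' = x̄ + K·y = [169/119, -27/7]
P' = (I − K·H)·P̄ = [237/119 -22/7; -22/7 46/7]

x' = [169/119, -27/7]
P' = [237/119 -22/7; -22/7 46/7]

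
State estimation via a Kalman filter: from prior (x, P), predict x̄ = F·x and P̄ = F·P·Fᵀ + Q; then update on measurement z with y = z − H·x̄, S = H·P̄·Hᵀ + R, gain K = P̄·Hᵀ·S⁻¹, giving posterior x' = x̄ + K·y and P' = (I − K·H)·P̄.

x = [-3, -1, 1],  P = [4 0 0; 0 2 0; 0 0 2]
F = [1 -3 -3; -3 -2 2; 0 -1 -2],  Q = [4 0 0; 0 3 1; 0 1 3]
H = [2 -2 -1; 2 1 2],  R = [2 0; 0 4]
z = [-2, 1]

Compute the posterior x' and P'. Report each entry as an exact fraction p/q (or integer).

x̄ = F·x = [-3, 13, -1]
P̄ = F·P·Fᵀ + Q = [44 -12 18; -12 55 -3; 18 -3 13]
y = z − H·x̄ = [29, -4]
S = H·P̄·Hᵀ + R = [423 115; 115 371]
K = P̄·Hᵀ·S⁻¹ = [10997/71854 18283/71854; -12869/35927 6410/35927; 1987/71854 10811/71854]
x' = x̄ + K·y = [30219/71854, 68210/35927, -57475/71854]
P' = (I − K·H)·P̄ = [40081/35927 60642/35927 -52119/35927; 60642/35927 129896/35927 -112770/35927; -52119/35927 -112770/35927 119315/35927]

x' = [30219/71854, 68210/35927, -57475/71854]
P' = [40081/35927 60642/35927 -52119/35927; 60642/35927 129896/35927 -112770/35927; -52119/35927 -112770/35927 119315/35927]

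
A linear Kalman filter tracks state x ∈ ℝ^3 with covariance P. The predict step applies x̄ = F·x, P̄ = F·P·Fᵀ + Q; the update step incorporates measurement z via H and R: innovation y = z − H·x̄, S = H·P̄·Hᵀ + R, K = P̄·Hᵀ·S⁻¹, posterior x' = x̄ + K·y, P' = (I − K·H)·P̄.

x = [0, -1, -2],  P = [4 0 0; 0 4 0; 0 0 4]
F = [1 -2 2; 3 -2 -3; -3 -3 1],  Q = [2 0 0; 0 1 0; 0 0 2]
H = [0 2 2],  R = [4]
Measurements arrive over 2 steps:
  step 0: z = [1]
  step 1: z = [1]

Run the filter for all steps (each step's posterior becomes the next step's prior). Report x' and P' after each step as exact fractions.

step 0: x̄ = F·x = [-2, 8, 1]
step 0: P̄ = F·P·Fᵀ + Q = [38 4 20; 4 89 -24; 20 -24 78]
step 0: y = z − H·x̄ = [-17]
step 0: S = H·P̄·Hᵀ + R = [480]
step 0: K = P̄·Hᵀ·S⁻¹ = [1/10; 13/48; 9/40]
step 0: x' = x̄ + K·y = [-37/10, 163/48, -113/40]
step 0: P' = (I − K·H)·P̄ = [166/5 -9 46/5; -9 1291/24 -213/4; 46/5 -213/4 537/10]
step 1: x̄ = F·x = [-1937/120, -113/12, -153/80]
step 1: P̄ = F·P·Fᵀ + Q = [28919/30 -43/3 13671/20; -43/3 905/3 -745/2; 13671/20 -745/2 37637/40]
step 1: y = z − H·x̄ = [2839/120]
step 1: S = H·P̄·Hᵀ + R = [59831/30]
step 1: K = P̄·Hᵀ·S⁻¹ = [40153/59831; -4250/59831; 68211/119662]
step 1: x' = x̄ + K·y = [-15819/59831, -1327913/119662, 1384905/119662]
step 1: P' = (I − K·H)·P̄ = [3932976/59831 4830764/59831 -4750458/59831; 4830764/59831 17446935/59831 -17455435/59831; -4750458/59831 -17455435/59831 17523646/59831]

step 0: x' = [-37/10, 163/48, -113/40], P' = [166/5 -9 46/5; -9 1291/24 -213/4; 46/5 -213/4 537/10]
step 1: x' = [-15819/59831, -1327913/119662, 1384905/119662], P' = [3932976/59831 4830764/59831 -4750458/59831; 4830764/59831 17446935/59831 -17455435/59831; -4750458/59831 -17455435/59831 17523646/59831]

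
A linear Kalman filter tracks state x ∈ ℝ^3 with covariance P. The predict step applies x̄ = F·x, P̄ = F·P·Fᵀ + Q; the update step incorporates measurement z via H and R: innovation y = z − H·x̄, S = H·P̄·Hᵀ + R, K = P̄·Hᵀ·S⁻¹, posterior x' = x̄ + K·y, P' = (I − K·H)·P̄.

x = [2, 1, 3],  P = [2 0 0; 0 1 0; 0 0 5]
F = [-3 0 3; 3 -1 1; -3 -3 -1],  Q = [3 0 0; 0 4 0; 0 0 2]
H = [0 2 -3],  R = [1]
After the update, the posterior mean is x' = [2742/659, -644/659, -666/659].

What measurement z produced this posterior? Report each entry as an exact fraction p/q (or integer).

x̄ = F·x = [3, 8, -12]
P̄ = F·P·Fᵀ + Q = [66 -3 3; -3 28 -20; 3 -20 34]
S = H·P̄·Hᵀ + R = [659]
K = P̄·Hᵀ·S⁻¹ = [-15/659; 116/659; -142/659]
x' − x̄ = [765/659, -5916/659, 7242/659] = K·y
y = (KᵀK)⁻¹·Kᵀ·(x' − x̄) = [-51]
z = y + H·x̄ = [-51] + [52] = [1]

z = [1]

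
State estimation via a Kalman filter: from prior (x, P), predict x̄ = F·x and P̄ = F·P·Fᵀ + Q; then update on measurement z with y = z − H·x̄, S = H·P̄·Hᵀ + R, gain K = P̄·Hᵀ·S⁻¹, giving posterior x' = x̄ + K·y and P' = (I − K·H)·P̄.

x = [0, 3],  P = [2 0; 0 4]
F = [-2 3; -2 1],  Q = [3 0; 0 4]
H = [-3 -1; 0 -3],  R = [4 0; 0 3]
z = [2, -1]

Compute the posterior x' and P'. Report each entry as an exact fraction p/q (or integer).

x' = [-6389/10259, 2489/10259]
P' = [4764/10259 -976/10259; -976/10259 3232/10259]

x̄ = F·x = [9, 3]
P̄ = F·P·Fᵀ + Q = [47 20; 20 16]
y = z − H·x̄ = [32, 8]
S = H·P̄·Hᵀ + R = [563 228; 228 147]
K = P̄·Hᵀ·S⁻¹ = [-3329/10259 976/10259; -76/10259 -3232/10259]
x' = x̄ + K·y = [-6389/10259, 2489/10259]
P' = (I − K·H)·P̄ = [4764/10259 -976/10259; -976/10259 3232/10259]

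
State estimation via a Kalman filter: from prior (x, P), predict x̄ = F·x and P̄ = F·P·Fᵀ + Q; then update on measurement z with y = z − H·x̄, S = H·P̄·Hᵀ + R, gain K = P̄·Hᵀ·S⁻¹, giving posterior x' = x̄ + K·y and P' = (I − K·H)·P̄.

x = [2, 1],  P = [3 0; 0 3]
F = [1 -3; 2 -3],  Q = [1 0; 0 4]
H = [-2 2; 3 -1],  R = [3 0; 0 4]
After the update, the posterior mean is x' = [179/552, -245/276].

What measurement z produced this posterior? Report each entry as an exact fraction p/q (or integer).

z = [-3, 2]

x̄ = F·x = [-1, 1]
P̄ = F·P·Fᵀ + Q = [31 33; 33 43]
S = H·P̄·Hᵀ + R = [35 -8; -8 128]
K = P̄·Hᵀ·S⁻¹ = [31/138 533/1104; 47/69 265/552]
x' − x̄ = [731/552, -521/276] = K·y
y = (KᵀK)⁻¹·Kᵀ·(x' − x̄) = [-7, 6]
z = y + H·x̄ = [-7, 6] + [4, -4] = [-3, 2]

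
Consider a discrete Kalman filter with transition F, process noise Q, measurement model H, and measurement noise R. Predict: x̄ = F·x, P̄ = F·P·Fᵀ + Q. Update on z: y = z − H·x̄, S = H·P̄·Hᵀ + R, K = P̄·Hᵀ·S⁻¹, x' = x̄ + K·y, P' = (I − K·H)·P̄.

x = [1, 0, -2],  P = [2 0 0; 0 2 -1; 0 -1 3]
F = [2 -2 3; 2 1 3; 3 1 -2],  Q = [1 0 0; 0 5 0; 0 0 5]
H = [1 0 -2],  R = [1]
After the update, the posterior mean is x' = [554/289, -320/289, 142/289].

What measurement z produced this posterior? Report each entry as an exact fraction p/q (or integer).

z = [1]

x̄ = F·x = [-4, -4, 7]
P̄ = F·P·Fᵀ + Q = [56 34 -17; 34 36 -5; -17 -5 41]
S = H·P̄·Hᵀ + R = [289]
K = P̄·Hᵀ·S⁻¹ = [90/289; 44/289; -99/289]
x' − x̄ = [1710/289, 836/289, -1881/289] = K·y
y = (KᵀK)⁻¹·Kᵀ·(x' − x̄) = [19]
z = y + H·x̄ = [19] + [-18] = [1]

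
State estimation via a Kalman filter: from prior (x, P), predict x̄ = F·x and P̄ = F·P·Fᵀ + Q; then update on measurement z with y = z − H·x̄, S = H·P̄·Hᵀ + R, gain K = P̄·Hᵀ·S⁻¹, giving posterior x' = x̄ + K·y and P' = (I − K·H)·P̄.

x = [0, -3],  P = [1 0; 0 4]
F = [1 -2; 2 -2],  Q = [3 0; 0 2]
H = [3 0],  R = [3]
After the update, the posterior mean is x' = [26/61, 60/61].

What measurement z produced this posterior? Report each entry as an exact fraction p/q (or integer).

x̄ = F·x = [6, 6]
P̄ = F·P·Fᵀ + Q = [20 18; 18 22]
S = H·P̄·Hᵀ + R = [183]
K = P̄·Hᵀ·S⁻¹ = [20/61; 18/61]
x' − x̄ = [-340/61, -306/61] = K·y
y = (KᵀK)⁻¹·Kᵀ·(x' − x̄) = [-17]
z = y + H·x̄ = [-17] + [18] = [1]

z = [1]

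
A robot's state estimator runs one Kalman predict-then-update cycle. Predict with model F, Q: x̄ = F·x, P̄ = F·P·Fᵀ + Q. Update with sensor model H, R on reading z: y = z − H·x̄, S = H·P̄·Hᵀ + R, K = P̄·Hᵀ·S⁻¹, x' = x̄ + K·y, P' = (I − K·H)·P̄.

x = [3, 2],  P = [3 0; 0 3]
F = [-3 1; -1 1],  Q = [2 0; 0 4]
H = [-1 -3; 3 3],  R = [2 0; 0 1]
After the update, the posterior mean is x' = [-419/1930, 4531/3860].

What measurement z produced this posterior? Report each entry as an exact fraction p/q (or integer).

z = [-3, 3]

x̄ = F·x = [-7, -1]
P̄ = F·P·Fᵀ + Q = [32 12; 12 10]
S = H·P̄·Hᵀ + R = [196 -330; -330 595]
K = P̄·Hᵀ·S⁻¹ = [155/386 429/965; -321/772 -231/1930]
x' − x̄ = [13091/1930, 8391/3860] = K·y
y = (KᵀK)⁻¹·Kᵀ·(x' − x̄) = [-13, 27]
z = y + H·x̄ = [-13, 27] + [10, -24] = [-3, 3]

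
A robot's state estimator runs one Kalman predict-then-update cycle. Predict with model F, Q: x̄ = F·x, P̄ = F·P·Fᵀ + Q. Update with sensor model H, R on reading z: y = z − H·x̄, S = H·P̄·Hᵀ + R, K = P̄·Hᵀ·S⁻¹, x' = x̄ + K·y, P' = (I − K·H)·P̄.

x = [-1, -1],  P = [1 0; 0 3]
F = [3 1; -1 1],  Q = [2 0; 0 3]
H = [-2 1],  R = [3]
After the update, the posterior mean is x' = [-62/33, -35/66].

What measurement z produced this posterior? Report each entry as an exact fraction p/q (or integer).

z = [3]

x̄ = F·x = [-4, 0]
P̄ = F·P·Fᵀ + Q = [14 0; 0 7]
S = H·P̄·Hᵀ + R = [66]
K = P̄·Hᵀ·S⁻¹ = [-14/33; 7/66]
x' − x̄ = [70/33, -35/66] = K·y
y = (KᵀK)⁻¹·Kᵀ·(x' − x̄) = [-5]
z = y + H·x̄ = [-5] + [8] = [3]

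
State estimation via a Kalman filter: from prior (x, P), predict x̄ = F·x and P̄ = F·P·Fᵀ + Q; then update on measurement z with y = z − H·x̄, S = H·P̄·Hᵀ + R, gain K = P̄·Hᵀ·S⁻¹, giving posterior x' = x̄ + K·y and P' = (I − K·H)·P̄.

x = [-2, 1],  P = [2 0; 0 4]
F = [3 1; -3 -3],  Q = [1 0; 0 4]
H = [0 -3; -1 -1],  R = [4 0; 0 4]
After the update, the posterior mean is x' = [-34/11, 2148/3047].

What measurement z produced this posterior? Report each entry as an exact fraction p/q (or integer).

x̄ = F·x = [-5, 3]
P̄ = F·P·Fᵀ + Q = [23 -30; -30 58]
S = H·P̄·Hᵀ + R = [526 84; 84 25]
K = P̄·Hᵀ·S⁻¹ = [3/11 -7/11; -999/3047 -56/3047]
x' − x̄ = [21/11, -6993/3047] = K·y
y = (KᵀK)⁻¹·Kᵀ·(x' − x̄) = [7, 0]
z = y + H·x̄ = [7, 0] + [-9, 2] = [-2, 2]

z = [-2, 2]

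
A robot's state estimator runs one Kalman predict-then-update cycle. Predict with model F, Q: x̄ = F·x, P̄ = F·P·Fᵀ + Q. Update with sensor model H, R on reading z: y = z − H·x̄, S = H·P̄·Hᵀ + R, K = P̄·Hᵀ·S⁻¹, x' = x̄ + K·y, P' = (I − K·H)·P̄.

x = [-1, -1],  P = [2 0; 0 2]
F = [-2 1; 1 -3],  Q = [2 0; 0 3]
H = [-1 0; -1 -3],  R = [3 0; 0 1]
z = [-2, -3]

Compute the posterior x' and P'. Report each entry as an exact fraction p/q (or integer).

x' = [324/173, 397/1038]
P' = [399/173 -269/346; -269/346 773/2076]

x̄ = F·x = [1, 2]
P̄ = F·P·Fᵀ + Q = [12 -10; -10 23]
y = z − H·x̄ = [-1, 4]
S = H·P̄·Hᵀ + R = [15 -18; -18 160]
K = P̄·Hᵀ·S⁻¹ = [-133/173 9/346; 269/1038 -235/692]
x' = x̄ + K·y = [324/173, 397/1038]
P' = (I − K·H)·P̄ = [399/173 -269/346; -269/346 773/2076]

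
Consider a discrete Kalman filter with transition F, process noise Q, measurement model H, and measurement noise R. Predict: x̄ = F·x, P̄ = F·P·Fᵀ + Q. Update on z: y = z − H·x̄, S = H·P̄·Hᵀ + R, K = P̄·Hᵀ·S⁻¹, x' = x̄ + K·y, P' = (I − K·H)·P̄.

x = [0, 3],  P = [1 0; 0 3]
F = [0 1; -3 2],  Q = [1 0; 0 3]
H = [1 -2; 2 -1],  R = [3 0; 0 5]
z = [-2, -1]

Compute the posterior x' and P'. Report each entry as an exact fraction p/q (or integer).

x̄ = F·x = [3, 6]
P̄ = F·P·Fᵀ + Q = [4 6; 6 24]
y = z − H·x̄ = [7, -1]
S = H·P̄·Hᵀ + R = [79 26; 26 21]
K = P̄·Hᵀ·S⁻¹ = [-220/983 366/983; -570/983 144/983]
x' = x̄ + K·y = [1043/983, 1764/983]
P' = (I − K·H)·P̄ = [1440/983 1050/983; 1050/983 1380/983]

x' = [1043/983, 1764/983]
P' = [1440/983 1050/983; 1050/983 1380/983]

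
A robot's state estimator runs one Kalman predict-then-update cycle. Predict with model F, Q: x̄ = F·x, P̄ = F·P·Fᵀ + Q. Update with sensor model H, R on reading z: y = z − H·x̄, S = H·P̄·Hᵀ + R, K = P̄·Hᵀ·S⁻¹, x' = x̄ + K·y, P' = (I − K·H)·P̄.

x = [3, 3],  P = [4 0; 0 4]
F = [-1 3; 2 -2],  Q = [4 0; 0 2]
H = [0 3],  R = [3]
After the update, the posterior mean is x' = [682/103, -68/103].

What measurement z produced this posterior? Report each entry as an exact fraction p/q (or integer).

x̄ = F·x = [6, 0]
P̄ = F·P·Fᵀ + Q = [44 -32; -32 34]
S = H·P̄·Hᵀ + R = [309]
K = P̄·Hᵀ·S⁻¹ = [-32/103; 34/103]
x' − x̄ = [64/103, -68/103] = K·y
y = (KᵀK)⁻¹·Kᵀ·(x' − x̄) = [-2]
z = y + H·x̄ = [-2] + [0] = [-2]

z = [-2]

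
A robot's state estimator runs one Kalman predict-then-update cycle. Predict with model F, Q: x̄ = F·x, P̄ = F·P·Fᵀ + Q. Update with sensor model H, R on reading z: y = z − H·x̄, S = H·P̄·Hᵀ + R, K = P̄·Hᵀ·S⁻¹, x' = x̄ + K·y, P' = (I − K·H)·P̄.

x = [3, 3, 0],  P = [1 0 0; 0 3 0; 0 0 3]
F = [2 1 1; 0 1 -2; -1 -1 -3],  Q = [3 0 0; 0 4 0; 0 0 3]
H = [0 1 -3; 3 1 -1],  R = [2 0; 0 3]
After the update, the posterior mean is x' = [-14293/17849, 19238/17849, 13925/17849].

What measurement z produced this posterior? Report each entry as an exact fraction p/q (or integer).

z = [-1, -3]

x̄ = F·x = [9, 3, -6]
P̄ = F·P·Fᵀ + Q = [13 -3 -14; -3 19 15; -14 15 34]
S = H·P̄·Hᵀ + R = [237 178; 178 209]
K = P̄·Hᵀ·S⁻¹ = [-749/17849 4908/17849; -4544/17849 3443/17849; -7325/17849 1029/17849]
x' − x̄ = [-174934/17849, -34309/17849, 121019/17849] = K·y
y = (KᵀK)⁻¹·Kᵀ·(x' − x̄) = [-22, -39]
z = y + H·x̄ = [-22, -39] + [21, 36] = [-1, -3]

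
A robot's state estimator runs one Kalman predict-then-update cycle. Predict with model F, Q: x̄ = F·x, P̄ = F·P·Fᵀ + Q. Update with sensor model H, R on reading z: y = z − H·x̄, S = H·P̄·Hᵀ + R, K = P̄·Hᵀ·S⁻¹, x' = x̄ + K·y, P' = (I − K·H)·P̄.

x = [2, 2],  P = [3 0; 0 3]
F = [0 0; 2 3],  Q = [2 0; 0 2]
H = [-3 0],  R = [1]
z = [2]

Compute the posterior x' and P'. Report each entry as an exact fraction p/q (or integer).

x' = [-12/19, 10]
P' = [2/19 0; 0 41]

x̄ = F·x = [0, 10]
P̄ = F·P·Fᵀ + Q = [2 0; 0 41]
y = z − H·x̄ = [2]
S = H·P̄·Hᵀ + R = [19]
K = P̄·Hᵀ·S⁻¹ = [-6/19; 0]
x' = x̄ + K·y = [-12/19, 10]
P' = (I − K·H)·P̄ = [2/19 0; 0 41]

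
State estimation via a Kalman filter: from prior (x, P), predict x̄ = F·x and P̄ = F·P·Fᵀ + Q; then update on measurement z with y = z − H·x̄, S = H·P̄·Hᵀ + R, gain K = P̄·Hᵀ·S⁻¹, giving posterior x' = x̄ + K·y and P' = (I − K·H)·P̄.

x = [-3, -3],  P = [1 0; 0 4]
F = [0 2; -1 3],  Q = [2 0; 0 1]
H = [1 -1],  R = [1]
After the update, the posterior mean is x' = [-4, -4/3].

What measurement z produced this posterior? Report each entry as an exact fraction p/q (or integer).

z = [-3]

x̄ = F·x = [-6, -6]
P̄ = F·P·Fᵀ + Q = [18 24; 24 38]
S = H·P̄·Hᵀ + R = [9]
K = P̄·Hᵀ·S⁻¹ = [-2/3; -14/9]
x' − x̄ = [2, 14/3] = K·y
y = (KᵀK)⁻¹·Kᵀ·(x' − x̄) = [-3]
z = y + H·x̄ = [-3] + [0] = [-3]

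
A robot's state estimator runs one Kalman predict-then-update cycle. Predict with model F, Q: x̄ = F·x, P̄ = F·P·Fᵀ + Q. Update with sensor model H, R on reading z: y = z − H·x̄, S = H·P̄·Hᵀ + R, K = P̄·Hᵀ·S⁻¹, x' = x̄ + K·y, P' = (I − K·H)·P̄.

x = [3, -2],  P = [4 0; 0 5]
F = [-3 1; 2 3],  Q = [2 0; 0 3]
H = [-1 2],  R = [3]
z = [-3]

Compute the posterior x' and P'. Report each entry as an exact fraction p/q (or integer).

x̄ = F·x = [-11, 0]
P̄ = F·P·Fᵀ + Q = [43 -9; -9 64]
y = z − H·x̄ = [-14]
S = H·P̄·Hᵀ + R = [338]
K = P̄·Hᵀ·S⁻¹ = [-61/338; 137/338]
x' = x̄ + K·y = [-1432/169, -959/169]
P' = (I − K·H)·P̄ = [10813/338 5315/338; 5315/338 2863/338]

x' = [-1432/169, -959/169]
P' = [10813/338 5315/338; 5315/338 2863/338]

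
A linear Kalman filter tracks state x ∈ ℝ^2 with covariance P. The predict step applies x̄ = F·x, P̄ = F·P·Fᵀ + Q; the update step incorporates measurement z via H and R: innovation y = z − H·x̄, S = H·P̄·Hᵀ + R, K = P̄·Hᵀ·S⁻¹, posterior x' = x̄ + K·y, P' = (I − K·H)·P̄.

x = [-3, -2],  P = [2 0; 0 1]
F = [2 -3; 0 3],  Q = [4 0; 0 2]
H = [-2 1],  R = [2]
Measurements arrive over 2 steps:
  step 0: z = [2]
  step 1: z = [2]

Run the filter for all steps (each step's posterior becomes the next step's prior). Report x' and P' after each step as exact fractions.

step 0: x' = [-408/133, -566/133], P' = [192/133 282/133; 282/133 622/133]
step 1: x' = [-34502/17905, -36922/17905], P' = [23624/17905 36314/17905; 36314/17905 86304/17905]

step 0: x̄ = F·x = [0, -6]
step 0: P̄ = F·P·Fᵀ + Q = [21 -9; -9 11]
step 0: y = z − H·x̄ = [8]
step 0: S = H·P̄·Hᵀ + R = [133]
step 0: K = P̄·Hᵀ·S⁻¹ = [-51/133; 29/133]
step 0: x' = x̄ + K·y = [-408/133, -566/133]
step 0: P' = (I − K·H)·P̄ = [192/133 282/133; 282/133 622/133]
step 1: x̄ = F·x = [126/19, -1698/133]
step 1: P̄ = F·P·Fᵀ + Q = [502/19 -558/19; -558/19 5864/133]
step 1: y = z − H·x̄ = [3728/133]
step 1: S = H·P̄·Hᵀ + R = [35810/133]
step 1: K = P̄·Hᵀ·S⁻¹ = [-5467/17905; 6838/17905]
step 1: x' = x̄ + K·y = [-34502/17905, -36922/17905]
step 1: P' = (I − K·H)·P̄ = [23624/17905 36314/17905; 36314/17905 86304/17905]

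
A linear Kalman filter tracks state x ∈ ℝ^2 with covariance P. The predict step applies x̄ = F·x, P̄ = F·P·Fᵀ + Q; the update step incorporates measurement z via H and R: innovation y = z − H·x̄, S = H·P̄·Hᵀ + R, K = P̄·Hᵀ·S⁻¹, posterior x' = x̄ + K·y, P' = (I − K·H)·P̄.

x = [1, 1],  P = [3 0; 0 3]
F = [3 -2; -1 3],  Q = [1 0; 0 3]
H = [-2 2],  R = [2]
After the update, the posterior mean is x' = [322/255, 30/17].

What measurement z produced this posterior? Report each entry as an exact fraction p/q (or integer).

x̄ = F·x = [1, 2]
P̄ = F·P·Fᵀ + Q = [40 -27; -27 33]
S = H·P̄·Hᵀ + R = [510]
K = P̄·Hᵀ·S⁻¹ = [-67/255; 4/17]
x' − x̄ = [67/255, -4/17] = K·y
y = (KᵀK)⁻¹·Kᵀ·(x' − x̄) = [-1]
z = y + H·x̄ = [-1] + [2] = [1]

z = [1]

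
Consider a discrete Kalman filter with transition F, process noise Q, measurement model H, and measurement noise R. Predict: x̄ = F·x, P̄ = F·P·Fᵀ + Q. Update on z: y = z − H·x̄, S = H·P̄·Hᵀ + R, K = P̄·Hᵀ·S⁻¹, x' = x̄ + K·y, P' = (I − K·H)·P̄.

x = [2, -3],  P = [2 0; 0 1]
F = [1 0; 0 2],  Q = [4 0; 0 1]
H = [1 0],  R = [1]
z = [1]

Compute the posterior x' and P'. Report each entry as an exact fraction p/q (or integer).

x' = [8/7, -6]
P' = [6/7 0; 0 5]

x̄ = F·x = [2, -6]
P̄ = F·P·Fᵀ + Q = [6 0; 0 5]
y = z − H·x̄ = [-1]
S = H·P̄·Hᵀ + R = [7]
K = P̄·Hᵀ·S⁻¹ = [6/7; 0]
x' = x̄ + K·y = [8/7, -6]
P' = (I − K·H)·P̄ = [6/7 0; 0 5]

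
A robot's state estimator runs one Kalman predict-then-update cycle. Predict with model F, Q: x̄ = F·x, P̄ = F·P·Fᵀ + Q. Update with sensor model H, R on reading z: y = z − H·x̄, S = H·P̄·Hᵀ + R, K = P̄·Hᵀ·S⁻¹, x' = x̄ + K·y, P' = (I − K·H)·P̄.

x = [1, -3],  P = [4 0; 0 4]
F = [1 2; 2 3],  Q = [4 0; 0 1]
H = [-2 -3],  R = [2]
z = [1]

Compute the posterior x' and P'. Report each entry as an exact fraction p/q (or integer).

x' = [-475/959, -23/959]
P' = [2280/959 -1424/959; -1424/959 1098/959]

x̄ = F·x = [-5, -7]
P̄ = F·P·Fᵀ + Q = [24 32; 32 53]
y = z − H·x̄ = [-30]
S = H·P̄·Hᵀ + R = [959]
K = P̄·Hᵀ·S⁻¹ = [-144/959; -223/959]
x' = x̄ + K·y = [-475/959, -23/959]
P' = (I − K·H)·P̄ = [2280/959 -1424/959; -1424/959 1098/959]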